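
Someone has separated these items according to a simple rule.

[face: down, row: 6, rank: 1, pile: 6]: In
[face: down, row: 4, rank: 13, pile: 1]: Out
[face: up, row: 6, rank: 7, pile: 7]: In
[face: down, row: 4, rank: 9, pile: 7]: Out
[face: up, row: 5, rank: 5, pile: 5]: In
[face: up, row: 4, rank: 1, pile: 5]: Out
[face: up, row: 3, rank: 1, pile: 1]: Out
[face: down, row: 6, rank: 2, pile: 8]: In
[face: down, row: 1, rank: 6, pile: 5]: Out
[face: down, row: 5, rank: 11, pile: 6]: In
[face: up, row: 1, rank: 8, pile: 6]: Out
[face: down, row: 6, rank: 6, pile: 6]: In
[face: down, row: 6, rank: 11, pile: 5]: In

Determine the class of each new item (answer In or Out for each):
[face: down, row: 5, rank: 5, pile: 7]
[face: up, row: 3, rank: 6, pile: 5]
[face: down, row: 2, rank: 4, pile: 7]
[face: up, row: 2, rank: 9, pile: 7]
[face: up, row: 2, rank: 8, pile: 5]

In, Out, Out, Out, Out

A rule that fits every label: row ≥ 5 — true of each 'In' example, false of each 'Out' one.
[face: down, row: 5, rank: 5, pile: 7] → row = 5 → In.
[face: up, row: 3, rank: 6, pile: 5] → row = 3 → Out.
[face: down, row: 2, rank: 4, pile: 7] → row = 2 → Out.
[face: up, row: 2, rank: 9, pile: 7] → row = 2 → Out.
[face: up, row: 2, rank: 8, pile: 5] → row = 2 → Out.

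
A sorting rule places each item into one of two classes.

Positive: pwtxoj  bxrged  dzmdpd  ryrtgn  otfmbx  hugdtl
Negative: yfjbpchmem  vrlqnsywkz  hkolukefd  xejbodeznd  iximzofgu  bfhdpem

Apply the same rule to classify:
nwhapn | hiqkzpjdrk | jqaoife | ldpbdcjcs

Positive, Negative, Negative, Negative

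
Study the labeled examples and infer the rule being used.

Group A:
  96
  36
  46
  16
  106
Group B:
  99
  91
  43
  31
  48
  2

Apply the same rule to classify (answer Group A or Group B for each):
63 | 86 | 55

Group B, Group A, Group B

One predicate separates the groups cleanly: ends in digit 6.
63: last digit 3 — fails the rule, so Group B.
86: last digit 6 — meets the rule, so Group A.
55: last digit 5 — fails the rule, so Group B.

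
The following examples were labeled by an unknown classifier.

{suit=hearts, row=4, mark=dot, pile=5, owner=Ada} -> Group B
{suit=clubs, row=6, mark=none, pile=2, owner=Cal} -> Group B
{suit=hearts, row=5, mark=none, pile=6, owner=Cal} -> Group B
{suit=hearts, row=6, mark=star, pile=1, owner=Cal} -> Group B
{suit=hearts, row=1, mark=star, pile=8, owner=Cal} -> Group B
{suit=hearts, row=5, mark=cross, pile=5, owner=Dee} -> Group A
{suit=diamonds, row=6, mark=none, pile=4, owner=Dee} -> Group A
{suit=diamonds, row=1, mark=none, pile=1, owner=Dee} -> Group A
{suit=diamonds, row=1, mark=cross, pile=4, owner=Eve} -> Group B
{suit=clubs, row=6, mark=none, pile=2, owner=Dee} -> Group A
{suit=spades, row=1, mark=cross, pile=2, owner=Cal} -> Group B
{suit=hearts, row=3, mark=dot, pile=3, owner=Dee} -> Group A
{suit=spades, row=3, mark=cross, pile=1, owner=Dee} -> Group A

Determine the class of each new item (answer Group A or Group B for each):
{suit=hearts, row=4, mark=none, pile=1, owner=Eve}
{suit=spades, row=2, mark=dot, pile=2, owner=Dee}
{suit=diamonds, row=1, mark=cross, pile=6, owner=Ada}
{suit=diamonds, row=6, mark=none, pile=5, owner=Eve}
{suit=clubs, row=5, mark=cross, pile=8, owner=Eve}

Group B, Group A, Group B, Group B, Group B

Rule: owner is Dee. This holds for each 'Group A' example and fails for each 'Group B' one.
Group B: {suit=hearts, row=4, mark=none, pile=1, owner=Eve}, since owner is Eve. Group A: {suit=spades, row=2, mark=dot, pile=2, owner=Dee}, since owner is Dee. Group B: {suit=diamonds, row=1, mark=cross, pile=6, owner=Ada}, since owner is Ada. Group B: {suit=diamonds, row=6, mark=none, pile=5, owner=Eve}, since owner is Eve. Group B: {suit=clubs, row=5, mark=cross, pile=8, owner=Eve}, since owner is Eve.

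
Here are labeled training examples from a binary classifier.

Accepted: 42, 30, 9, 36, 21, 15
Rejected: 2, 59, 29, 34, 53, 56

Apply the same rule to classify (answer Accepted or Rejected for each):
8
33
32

Rejected, Accepted, Rejected

All 'Accepted' examples share one property — multiple of 3 — and every 'Rejected' example lacks it.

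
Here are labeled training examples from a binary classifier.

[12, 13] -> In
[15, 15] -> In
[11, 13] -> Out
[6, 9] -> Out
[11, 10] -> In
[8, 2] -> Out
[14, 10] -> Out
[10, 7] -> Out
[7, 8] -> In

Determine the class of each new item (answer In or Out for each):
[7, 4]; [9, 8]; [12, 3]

The simplest hypothesis consistent with all the labels is: |first − second| ≤ 1.

Out, In, Out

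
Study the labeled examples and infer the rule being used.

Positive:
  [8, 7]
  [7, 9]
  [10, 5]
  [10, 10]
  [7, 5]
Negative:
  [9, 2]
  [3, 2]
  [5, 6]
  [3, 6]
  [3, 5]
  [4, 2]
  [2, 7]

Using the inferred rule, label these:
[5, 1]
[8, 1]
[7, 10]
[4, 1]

All 'Positive' examples share one property — sum ≥ 12 — and every 'Negative' example lacks it.
[5, 1] — 5+1 = 6, hence Negative. [8, 1] — 8+1 = 9, hence Negative. [7, 10] — 7+10 = 17, hence Positive. [4, 1] — 4+1 = 5, hence Negative.

Negative, Negative, Positive, Negative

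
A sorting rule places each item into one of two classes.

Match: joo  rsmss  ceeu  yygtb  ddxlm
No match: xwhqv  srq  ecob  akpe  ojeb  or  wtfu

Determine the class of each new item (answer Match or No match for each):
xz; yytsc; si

No match, Match, No match

The rule appears to be: has a double letter.
xz — no doubled letter, hence No match. yytsc — 'yy' doubled, hence Match. si — no doubled letter, hence No match.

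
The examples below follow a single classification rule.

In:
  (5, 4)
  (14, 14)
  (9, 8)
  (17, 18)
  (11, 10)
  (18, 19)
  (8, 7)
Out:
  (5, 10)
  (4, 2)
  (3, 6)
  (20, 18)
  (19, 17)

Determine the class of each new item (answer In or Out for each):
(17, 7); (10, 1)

'In' ⟺ |first − second| ≤ 1.
(17, 7): |17−7| = 10 — fails this test, so Out. (10, 1): |10−1| = 9 — fails this test, so Out.

Out, Out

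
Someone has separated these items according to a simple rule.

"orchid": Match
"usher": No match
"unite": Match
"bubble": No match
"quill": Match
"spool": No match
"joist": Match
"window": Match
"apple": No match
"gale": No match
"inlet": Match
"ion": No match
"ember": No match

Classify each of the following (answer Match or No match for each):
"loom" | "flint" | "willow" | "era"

The distinguishing property — length ≥ 4 AND contains 'i' — holds for all the 'Match' cases and none of the 'No match' cases.
"loom" → length 4, no 'i' → No match. "flint" → length 5, has 'i' → Match. "willow" → length 6, has 'i' → Match. "era" → length 3, no 'i' → No match.

No match, Match, Match, No match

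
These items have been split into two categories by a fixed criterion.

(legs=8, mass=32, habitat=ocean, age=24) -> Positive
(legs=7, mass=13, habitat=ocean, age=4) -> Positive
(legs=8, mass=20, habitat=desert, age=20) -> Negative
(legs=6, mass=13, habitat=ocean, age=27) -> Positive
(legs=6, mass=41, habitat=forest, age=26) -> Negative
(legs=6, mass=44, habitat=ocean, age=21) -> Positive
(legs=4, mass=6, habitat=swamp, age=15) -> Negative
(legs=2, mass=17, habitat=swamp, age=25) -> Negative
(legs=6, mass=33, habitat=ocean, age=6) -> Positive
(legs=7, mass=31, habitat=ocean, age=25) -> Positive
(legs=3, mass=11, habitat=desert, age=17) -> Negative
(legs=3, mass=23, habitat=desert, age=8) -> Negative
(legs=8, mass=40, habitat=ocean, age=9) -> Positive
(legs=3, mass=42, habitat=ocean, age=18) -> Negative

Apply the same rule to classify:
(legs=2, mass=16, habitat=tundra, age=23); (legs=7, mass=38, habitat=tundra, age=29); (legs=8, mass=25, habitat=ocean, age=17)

Negative, Negative, Positive

The simplest hypothesis consistent with all the labels is: habitat is ocean AND legs ≥ 4.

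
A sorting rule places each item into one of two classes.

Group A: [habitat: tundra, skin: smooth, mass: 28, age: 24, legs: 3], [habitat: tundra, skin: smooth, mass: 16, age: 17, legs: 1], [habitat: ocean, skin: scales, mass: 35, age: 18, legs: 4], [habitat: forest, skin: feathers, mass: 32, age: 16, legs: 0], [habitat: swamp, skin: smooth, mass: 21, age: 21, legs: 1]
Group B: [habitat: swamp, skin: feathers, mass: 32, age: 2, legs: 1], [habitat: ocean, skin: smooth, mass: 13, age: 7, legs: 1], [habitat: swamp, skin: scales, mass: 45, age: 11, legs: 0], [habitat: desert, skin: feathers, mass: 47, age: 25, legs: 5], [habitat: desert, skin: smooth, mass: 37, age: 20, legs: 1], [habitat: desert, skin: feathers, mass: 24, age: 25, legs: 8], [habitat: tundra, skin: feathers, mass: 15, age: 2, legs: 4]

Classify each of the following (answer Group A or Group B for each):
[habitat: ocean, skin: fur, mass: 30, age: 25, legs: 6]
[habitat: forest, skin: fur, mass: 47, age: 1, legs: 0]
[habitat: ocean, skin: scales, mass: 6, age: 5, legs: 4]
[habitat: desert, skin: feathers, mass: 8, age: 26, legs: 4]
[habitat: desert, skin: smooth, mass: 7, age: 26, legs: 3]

All 'Group A' examples share one property — habitat is not desert AND age ≥ 16 — and every 'Group B' example lacks it.
Group A: [habitat: ocean, skin: fur, mass: 30, age: 25, legs: 6], since habitat is ocean, age = 25. Group B: [habitat: forest, skin: fur, mass: 47, age: 1, legs: 0], since habitat is forest, age = 1. Group B: [habitat: ocean, skin: scales, mass: 6, age: 5, legs: 4], since habitat is ocean, age = 5. Group B: [habitat: desert, skin: feathers, mass: 8, age: 26, legs: 4], since habitat is desert, age = 26. Group B: [habitat: desert, skin: smooth, mass: 7, age: 26, legs: 3], since habitat is desert, age = 26.

Group A, Group B, Group B, Group B, Group B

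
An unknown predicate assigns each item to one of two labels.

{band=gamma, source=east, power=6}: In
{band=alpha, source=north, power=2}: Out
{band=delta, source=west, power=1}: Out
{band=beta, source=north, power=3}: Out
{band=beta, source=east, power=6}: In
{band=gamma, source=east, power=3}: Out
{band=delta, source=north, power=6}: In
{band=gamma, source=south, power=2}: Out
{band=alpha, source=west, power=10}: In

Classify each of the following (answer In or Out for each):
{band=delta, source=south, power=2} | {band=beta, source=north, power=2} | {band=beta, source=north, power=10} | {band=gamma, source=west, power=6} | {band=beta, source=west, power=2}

Every 'In' example satisfies: power ≥ 6. None of the 'Out' examples do.
{band=delta, source=south, power=2} — power = 2, hence Out. {band=beta, source=north, power=2} — power = 2, hence Out. {band=beta, source=north, power=10} — power = 10, hence In. {band=gamma, source=west, power=6} — power = 6, hence In. {band=beta, source=west, power=2} — power = 2, hence Out.

Out, Out, In, In, Out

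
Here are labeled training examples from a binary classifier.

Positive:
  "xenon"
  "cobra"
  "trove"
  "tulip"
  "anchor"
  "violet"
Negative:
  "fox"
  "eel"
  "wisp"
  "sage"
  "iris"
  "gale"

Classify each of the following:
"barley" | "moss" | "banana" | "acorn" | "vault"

Every 'Positive' example satisfies: length ≥ 5. None of the 'Negative' examples do.

Positive, Negative, Positive, Positive, Positive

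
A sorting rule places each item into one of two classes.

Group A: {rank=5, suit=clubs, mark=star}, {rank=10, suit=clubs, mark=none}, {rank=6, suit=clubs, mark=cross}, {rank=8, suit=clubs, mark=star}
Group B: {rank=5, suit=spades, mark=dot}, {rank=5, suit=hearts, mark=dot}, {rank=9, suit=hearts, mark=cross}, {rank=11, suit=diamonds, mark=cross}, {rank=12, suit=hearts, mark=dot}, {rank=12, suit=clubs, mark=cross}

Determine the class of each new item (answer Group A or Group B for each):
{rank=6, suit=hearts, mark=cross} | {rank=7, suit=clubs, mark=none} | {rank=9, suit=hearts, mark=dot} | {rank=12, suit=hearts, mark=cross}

The simplest hypothesis consistent with all the labels is: suit is clubs AND rank ≤ 10.
{rank=6, suit=hearts, mark=cross} — suit is hearts, rank = 6, hence Group B. {rank=7, suit=clubs, mark=none} — suit is clubs, rank = 7, hence Group A. {rank=9, suit=hearts, mark=dot} — suit is hearts, rank = 9, hence Group B. {rank=12, suit=hearts, mark=cross} — suit is hearts, rank = 12, hence Group B.

Group B, Group A, Group B, Group B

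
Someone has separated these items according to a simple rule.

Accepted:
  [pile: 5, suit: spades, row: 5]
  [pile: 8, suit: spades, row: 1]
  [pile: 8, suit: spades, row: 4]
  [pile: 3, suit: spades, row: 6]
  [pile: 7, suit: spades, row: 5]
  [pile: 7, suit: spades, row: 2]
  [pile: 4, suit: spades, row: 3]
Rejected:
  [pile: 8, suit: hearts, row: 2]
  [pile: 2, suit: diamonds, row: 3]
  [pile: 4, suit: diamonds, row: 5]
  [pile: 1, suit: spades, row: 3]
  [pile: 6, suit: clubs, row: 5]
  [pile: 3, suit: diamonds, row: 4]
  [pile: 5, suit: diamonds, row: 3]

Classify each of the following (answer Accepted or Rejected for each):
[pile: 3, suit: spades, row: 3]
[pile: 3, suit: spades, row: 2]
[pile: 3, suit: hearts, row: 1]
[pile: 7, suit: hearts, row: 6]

Accepted, Accepted, Rejected, Rejected

One predicate separates the groups cleanly: suit is spades AND pile ≥ 2.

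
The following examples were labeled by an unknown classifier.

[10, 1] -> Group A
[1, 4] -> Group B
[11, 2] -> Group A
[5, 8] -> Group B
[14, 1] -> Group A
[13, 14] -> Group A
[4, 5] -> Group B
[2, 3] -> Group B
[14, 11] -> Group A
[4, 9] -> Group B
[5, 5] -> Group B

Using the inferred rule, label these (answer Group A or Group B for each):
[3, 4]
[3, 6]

Group B, Group B

The simplest hypothesis consistent with all the labels is: first ≥ 8.
Group B: [3, 4], since first 3.
Group B: [3, 6], since first 3.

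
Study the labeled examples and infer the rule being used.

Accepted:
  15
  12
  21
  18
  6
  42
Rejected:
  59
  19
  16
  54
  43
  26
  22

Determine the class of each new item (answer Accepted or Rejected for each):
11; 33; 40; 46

The rule appears to be: multiple of 3 AND at most 42.
11 → 11 = 3·3 + 2, 11 ≤ 42 → Rejected. 33 → 33 = 3·11, 33 ≤ 42 → Accepted. 40 → 40 = 3·13 + 1, 40 ≤ 42 → Rejected. 46 → 46 = 3·15 + 1, 46 > 42 → Rejected.

Rejected, Accepted, Rejected, Rejected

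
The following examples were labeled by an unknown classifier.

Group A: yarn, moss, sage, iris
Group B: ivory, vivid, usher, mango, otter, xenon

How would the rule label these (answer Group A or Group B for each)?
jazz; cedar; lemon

Group A, Group B, Group B

The pattern is that an item is 'Group A' exactly when: even length.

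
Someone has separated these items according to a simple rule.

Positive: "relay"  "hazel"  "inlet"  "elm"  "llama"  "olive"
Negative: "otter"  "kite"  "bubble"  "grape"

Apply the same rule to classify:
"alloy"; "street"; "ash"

Positive, Negative, Negative

The pattern is that an item is 'Positive' exactly when: odd length AND contains 'l'.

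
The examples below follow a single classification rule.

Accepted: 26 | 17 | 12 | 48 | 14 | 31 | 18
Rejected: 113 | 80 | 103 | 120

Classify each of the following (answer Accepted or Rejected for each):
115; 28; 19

The pattern is that an item is 'Accepted' exactly when: at most 48.
Rejected: 115, since 115 > 48. Accepted: 28, since 28 ≤ 48. Accepted: 19, since 19 ≤ 48.

Rejected, Accepted, Accepted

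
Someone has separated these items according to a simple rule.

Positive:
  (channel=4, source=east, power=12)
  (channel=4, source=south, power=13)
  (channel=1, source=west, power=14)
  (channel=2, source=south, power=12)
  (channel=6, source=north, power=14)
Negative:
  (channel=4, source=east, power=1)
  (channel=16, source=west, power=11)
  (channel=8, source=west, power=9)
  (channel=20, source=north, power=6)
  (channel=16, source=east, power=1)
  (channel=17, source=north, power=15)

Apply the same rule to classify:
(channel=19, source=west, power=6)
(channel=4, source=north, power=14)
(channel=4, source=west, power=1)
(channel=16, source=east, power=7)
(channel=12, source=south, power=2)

One predicate separates the groups cleanly: channel ≤ 6 AND power ≥ 6.
(channel=19, source=west, power=6): Negative (channel = 19, power = 6). (channel=4, source=north, power=14): Positive (channel = 4, power = 14). (channel=4, source=west, power=1): Negative (channel = 4, power = 1). (channel=16, source=east, power=7): Negative (channel = 16, power = 7). (channel=12, source=south, power=2): Negative (channel = 12, power = 2).

Negative, Positive, Negative, Negative, Negative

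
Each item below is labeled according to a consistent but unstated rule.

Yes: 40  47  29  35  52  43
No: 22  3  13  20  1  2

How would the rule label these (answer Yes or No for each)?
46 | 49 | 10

Yes, Yes, No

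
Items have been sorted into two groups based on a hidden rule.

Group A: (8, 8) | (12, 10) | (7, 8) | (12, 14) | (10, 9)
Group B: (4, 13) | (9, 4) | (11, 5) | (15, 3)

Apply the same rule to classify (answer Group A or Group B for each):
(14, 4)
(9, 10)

'Group A' ⟺ min ≥ 7.

Group B, Group A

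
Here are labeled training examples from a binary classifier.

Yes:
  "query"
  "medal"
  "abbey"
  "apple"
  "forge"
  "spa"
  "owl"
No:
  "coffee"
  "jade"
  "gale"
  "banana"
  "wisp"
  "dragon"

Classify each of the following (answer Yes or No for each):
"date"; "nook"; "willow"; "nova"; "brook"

No, No, No, No, Yes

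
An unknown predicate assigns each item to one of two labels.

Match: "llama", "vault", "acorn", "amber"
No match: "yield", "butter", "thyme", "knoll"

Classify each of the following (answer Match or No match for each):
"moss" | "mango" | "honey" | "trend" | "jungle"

A rule that fits every label: contains 'a' — true of each 'Match' example, false of each 'No match' one.

No match, Match, No match, No match, No match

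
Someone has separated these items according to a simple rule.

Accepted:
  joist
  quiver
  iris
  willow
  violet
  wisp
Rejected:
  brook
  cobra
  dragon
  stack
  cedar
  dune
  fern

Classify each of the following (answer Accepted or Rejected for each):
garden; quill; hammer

Rejected, Accepted, Rejected

One predicate separates the groups cleanly: contains 'i'.
Rejected: garden, since no 'i'.
Accepted: quill, since has 'i'.
Rejected: hammer, since no 'i'.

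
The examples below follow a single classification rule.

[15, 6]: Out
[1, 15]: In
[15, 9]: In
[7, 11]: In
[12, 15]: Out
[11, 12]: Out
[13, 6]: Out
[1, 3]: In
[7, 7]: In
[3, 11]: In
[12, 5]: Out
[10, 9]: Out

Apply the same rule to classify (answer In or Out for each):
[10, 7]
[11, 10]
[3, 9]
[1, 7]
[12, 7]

Out, Out, In, In, Out

Rule: sum is even. This holds for each 'In' example and fails for each 'Out' one.
[10, 7] — 10+7 = 17, hence Out.
[11, 10] — 11+10 = 21, hence Out.
[3, 9] — 3+9 = 12, hence In.
[1, 7] — 1+7 = 8, hence In.
[12, 7] — 12+7 = 19, hence Out.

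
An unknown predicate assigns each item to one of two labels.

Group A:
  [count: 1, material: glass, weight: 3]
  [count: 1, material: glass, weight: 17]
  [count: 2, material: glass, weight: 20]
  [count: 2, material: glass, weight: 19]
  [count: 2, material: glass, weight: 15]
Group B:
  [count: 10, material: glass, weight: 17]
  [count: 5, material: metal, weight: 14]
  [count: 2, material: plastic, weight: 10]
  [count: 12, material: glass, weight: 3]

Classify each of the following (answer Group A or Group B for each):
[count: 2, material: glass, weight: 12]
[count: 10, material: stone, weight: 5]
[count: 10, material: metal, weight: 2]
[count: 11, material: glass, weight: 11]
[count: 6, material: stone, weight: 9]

All 'Group A' examples share one property — material is glass AND count ≤ 2 — and every 'Group B' example lacks it.

Group A, Group B, Group B, Group B, Group B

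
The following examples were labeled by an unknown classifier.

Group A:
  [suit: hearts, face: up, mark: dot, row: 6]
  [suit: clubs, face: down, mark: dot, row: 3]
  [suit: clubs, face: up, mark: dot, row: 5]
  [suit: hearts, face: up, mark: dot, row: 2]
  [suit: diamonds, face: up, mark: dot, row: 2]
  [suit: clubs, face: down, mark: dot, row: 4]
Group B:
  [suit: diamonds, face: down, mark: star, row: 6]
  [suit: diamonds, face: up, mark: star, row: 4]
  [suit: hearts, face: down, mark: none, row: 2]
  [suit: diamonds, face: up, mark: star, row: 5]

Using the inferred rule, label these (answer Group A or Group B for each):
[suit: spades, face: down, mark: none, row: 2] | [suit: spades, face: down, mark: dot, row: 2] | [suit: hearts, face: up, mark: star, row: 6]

Group B, Group A, Group B

The classifier is using: mark is dot.
Group B: [suit: spades, face: down, mark: none, row: 2], since mark is none.
Group A: [suit: spades, face: down, mark: dot, row: 2], since mark is dot.
Group B: [suit: hearts, face: up, mark: star, row: 6], since mark is star.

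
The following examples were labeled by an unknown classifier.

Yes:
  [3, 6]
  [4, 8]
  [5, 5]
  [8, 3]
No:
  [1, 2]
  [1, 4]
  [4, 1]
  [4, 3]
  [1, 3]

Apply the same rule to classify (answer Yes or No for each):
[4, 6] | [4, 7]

'Yes' ⟺ sum ≥ 9.
[4, 6]: 4+6 = 10 — fits, so Yes.
[4, 7]: 4+7 = 11 — fits, so Yes.

Yes, Yes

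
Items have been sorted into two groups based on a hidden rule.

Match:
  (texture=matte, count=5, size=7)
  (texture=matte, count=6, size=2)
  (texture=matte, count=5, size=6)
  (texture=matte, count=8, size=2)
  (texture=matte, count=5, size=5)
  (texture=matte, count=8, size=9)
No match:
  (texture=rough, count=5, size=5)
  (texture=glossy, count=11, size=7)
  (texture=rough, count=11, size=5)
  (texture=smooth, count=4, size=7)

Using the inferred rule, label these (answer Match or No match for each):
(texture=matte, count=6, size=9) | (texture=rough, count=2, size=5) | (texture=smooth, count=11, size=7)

Match, No match, No match

One predicate separates the groups cleanly: texture is matte.
(texture=matte, count=6, size=9): Match (texture is matte). (texture=rough, count=2, size=5): No match (texture is rough). (texture=smooth, count=11, size=7): No match (texture is smooth).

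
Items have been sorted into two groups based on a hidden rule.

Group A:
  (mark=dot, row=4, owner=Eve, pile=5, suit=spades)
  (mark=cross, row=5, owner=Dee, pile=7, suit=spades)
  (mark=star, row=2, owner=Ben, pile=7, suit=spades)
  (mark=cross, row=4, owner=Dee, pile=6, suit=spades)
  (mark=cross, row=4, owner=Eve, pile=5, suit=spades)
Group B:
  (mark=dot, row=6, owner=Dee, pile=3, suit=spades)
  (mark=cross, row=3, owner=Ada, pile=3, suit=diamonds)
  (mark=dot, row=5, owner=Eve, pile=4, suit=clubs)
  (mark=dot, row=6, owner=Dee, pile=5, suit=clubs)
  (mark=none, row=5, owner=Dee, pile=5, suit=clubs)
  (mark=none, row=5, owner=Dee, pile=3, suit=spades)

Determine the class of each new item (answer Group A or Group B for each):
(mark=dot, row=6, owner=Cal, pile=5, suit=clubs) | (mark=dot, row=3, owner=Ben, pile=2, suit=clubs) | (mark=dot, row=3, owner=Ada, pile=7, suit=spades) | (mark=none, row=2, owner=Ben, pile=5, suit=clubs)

The simplest hypothesis consistent with all the labels is: suit is spades AND pile ≥ 4.
(mark=dot, row=6, owner=Cal, pile=5, suit=clubs): Group B (suit is clubs, pile = 5). (mark=dot, row=3, owner=Ben, pile=2, suit=clubs): Group B (suit is clubs, pile = 2). (mark=dot, row=3, owner=Ada, pile=7, suit=spades): Group A (suit is spades, pile = 7). (mark=none, row=2, owner=Ben, pile=5, suit=clubs): Group B (suit is clubs, pile = 5).

Group B, Group B, Group A, Group B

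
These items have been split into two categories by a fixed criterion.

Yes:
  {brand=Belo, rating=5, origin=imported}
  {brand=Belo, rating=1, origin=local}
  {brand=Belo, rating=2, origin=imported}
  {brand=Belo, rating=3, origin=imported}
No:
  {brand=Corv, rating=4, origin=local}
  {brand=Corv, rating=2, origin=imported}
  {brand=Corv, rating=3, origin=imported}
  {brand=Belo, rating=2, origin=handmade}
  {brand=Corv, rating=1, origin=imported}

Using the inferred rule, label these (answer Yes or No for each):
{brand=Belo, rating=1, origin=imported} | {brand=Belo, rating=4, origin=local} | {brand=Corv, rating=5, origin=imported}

The simplest hypothesis consistent with all the labels is: origin is not handmade AND brand is Belo.
{brand=Belo, rating=1, origin=imported} — origin is imported, brand is Belo, hence Yes. {brand=Belo, rating=4, origin=local} — origin is local, brand is Belo, hence Yes. {brand=Corv, rating=5, origin=imported} — origin is imported, brand is Corv, hence No.

Yes, Yes, No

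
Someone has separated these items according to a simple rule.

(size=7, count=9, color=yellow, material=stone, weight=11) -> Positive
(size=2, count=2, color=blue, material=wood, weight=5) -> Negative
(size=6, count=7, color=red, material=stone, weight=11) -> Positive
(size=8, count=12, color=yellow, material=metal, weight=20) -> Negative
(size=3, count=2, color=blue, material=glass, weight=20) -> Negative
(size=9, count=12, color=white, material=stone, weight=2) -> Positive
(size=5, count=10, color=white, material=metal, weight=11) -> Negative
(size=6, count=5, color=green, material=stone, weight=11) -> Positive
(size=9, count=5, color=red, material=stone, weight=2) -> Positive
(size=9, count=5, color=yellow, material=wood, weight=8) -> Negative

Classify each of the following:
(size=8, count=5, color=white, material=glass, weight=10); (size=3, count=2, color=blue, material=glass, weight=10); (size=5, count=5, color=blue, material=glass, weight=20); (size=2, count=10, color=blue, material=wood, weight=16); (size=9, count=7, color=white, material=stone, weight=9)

Negative, Negative, Negative, Negative, Positive

The pattern is that an item is 'Positive' exactly when: material is stone.
Negative: (size=8, count=5, color=white, material=glass, weight=10), since material is glass.
Negative: (size=3, count=2, color=blue, material=glass, weight=10), since material is glass.
Negative: (size=5, count=5, color=blue, material=glass, weight=20), since material is glass.
Negative: (size=2, count=10, color=blue, material=wood, weight=16), since material is wood.
Positive: (size=9, count=7, color=white, material=stone, weight=9), since material is stone.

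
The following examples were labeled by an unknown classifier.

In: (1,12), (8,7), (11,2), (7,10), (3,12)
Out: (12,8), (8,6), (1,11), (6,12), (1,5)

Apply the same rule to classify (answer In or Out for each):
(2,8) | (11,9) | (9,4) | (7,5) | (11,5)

The classifier is using: sum is odd.
(2,8): 2+8 = 10, does not pass → Out.
(11,9): 11+9 = 20, does not pass → Out.
(9,4): 9+4 = 13, qualifies → In.
(7,5): 7+5 = 12, does not pass → Out.
(11,5): 11+5 = 16, does not pass → Out.

Out, Out, In, Out, Out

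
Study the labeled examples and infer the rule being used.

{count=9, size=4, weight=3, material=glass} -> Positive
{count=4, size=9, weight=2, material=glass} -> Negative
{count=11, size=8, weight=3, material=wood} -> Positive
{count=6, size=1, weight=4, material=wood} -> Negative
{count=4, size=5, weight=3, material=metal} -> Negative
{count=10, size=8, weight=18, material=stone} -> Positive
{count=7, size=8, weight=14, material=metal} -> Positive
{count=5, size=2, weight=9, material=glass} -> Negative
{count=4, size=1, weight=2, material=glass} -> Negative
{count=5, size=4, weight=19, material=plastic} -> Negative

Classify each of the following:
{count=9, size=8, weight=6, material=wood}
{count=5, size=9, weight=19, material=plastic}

A rule that fits every label: count ≥ 7 — true of each 'Positive' example, false of each 'Negative' one.
{count=9, size=8, weight=6, material=wood} → count = 9 → Positive.
{count=5, size=9, weight=19, material=plastic} → count = 5 → Negative.

Positive, Negative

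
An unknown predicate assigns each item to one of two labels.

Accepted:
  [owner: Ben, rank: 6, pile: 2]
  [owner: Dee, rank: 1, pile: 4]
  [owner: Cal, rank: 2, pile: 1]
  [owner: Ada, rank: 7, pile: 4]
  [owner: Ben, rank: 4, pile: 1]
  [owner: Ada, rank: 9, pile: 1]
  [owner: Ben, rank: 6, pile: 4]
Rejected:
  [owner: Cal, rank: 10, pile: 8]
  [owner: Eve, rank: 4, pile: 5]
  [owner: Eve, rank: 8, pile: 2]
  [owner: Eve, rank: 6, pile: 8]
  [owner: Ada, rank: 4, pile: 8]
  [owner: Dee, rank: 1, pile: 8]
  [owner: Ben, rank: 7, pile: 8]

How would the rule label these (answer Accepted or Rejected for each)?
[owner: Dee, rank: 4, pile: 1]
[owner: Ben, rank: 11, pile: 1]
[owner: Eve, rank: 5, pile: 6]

The pattern is that an item is 'Accepted' exactly when: rank ≠ 8 AND pile ≤ 4.
[owner: Dee, rank: 4, pile: 1] — rank = 4, pile = 1, hence Accepted.
[owner: Ben, rank: 11, pile: 1] — rank = 11, pile = 1, hence Accepted.
[owner: Eve, rank: 5, pile: 6] — rank = 5, pile = 6, hence Rejected.

Accepted, Accepted, Rejected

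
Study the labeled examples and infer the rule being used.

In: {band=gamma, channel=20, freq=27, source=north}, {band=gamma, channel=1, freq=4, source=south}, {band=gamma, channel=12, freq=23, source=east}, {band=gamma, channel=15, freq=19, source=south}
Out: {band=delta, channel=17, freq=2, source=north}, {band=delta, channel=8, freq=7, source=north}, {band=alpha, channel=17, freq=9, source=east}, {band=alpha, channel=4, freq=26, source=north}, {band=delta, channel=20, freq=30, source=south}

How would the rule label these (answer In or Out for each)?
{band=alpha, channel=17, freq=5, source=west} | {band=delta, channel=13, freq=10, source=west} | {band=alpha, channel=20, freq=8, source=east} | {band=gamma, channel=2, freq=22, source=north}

Out, Out, Out, In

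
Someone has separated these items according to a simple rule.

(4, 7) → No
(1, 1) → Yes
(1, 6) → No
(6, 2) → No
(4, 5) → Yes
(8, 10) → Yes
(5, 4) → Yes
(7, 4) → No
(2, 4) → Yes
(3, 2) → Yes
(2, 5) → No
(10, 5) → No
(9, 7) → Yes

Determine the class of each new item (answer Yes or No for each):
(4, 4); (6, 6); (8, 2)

Yes, Yes, No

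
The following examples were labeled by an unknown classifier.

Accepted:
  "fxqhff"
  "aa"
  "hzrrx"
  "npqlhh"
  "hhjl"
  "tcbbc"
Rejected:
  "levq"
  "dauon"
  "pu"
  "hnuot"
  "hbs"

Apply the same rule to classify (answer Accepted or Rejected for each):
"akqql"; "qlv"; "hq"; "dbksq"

The common property of the 'Accepted' items is: has a double letter. No 'Rejected' item has it.
"akqql" — 'qq' doubled, hence Accepted. "qlv" — no doubled letter, hence Rejected. "hq" — no doubled letter, hence Rejected. "dbksq" — no doubled letter, hence Rejected.

Accepted, Rejected, Rejected, Rejected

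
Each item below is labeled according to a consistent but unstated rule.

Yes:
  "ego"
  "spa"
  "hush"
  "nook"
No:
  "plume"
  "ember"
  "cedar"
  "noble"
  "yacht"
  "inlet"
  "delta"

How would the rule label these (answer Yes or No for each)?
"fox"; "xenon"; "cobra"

Yes, No, No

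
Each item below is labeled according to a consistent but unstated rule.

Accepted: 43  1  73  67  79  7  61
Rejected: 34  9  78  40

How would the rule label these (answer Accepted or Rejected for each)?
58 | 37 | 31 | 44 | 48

The classifier is using: ≡ 1 (mod 6).
58 → 58 mod 6 = 4 → Rejected.
37 → 37 mod 6 = 1 → Accepted.
31 → 31 mod 6 = 1 → Accepted.
44 → 44 mod 6 = 2 → Rejected.
48 → 48 mod 6 = 0 → Rejected.

Rejected, Accepted, Accepted, Rejected, Rejected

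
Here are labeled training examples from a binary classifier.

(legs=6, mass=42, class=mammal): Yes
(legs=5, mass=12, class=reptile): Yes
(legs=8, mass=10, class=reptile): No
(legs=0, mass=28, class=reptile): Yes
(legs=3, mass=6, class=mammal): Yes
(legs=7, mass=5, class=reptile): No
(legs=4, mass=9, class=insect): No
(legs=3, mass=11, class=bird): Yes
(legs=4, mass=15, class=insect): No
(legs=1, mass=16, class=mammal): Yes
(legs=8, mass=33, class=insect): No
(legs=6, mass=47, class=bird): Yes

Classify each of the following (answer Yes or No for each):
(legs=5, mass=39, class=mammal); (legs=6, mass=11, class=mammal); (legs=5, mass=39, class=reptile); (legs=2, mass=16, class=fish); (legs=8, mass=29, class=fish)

Yes, Yes, Yes, Yes, No

The simplest hypothesis consistent with all the labels is: legs ≠ 4 AND legs ≤ 6.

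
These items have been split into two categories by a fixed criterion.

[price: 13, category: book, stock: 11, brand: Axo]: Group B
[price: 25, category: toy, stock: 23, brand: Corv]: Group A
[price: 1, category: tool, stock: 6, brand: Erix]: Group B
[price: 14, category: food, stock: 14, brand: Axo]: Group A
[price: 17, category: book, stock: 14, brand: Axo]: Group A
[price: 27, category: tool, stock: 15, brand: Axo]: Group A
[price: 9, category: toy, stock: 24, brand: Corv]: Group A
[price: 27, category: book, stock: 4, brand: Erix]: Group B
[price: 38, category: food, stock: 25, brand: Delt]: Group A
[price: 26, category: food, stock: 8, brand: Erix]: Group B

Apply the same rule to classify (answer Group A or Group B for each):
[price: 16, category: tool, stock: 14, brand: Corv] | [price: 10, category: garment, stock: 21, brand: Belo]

Group A, Group A

All 'Group A' examples share one property — stock ≥ 14 — and every 'Group B' example lacks it.
[price: 16, category: tool, stock: 14, brand: Corv]: stock = 14 — has this property, so Group A.
[price: 10, category: garment, stock: 21, brand: Belo]: stock = 21 — has this property, so Group A.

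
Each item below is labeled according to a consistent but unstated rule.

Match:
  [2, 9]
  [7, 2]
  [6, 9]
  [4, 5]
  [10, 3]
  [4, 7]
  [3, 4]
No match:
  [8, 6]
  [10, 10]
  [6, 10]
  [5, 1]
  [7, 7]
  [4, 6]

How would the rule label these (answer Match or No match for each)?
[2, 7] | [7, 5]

A rule that fits every label: sum is odd — true of each 'Match' example, false of each 'No match' one.
[2, 7] → 2+7 = 9 → Match. [7, 5] → 7+5 = 12 → No match.

Match, No match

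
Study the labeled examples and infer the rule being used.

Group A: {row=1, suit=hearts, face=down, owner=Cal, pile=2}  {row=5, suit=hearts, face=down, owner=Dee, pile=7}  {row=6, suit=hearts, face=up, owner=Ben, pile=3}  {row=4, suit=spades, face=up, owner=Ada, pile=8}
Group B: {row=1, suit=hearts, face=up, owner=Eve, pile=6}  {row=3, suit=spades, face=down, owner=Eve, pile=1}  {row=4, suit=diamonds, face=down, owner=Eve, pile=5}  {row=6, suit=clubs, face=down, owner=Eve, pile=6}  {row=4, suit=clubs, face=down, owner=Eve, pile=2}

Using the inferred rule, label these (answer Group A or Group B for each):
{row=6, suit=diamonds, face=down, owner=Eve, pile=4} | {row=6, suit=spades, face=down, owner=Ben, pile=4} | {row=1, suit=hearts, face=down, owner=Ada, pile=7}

Group B, Group A, Group A

Comparing the two groups points to one rule — owner is not Eve.
Group B: {row=6, suit=diamonds, face=down, owner=Eve, pile=4}, since owner is Eve. Group A: {row=6, suit=spades, face=down, owner=Ben, pile=4}, since owner is Ben. Group A: {row=1, suit=hearts, face=down, owner=Ada, pile=7}, since owner is Ada.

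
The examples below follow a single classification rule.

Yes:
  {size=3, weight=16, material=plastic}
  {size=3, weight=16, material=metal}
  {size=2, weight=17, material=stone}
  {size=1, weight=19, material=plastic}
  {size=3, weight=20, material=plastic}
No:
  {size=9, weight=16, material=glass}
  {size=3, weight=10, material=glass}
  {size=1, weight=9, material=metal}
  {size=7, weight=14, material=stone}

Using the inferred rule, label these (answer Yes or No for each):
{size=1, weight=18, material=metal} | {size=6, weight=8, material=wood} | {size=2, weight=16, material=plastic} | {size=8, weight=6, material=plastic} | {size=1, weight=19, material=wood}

The pattern is that an item is 'Yes' exactly when: size ≤ 3 AND weight ≥ 14.
{size=1, weight=18, material=metal}: Yes (size = 1, weight = 18). {size=6, weight=8, material=wood}: No (size = 6, weight = 8). {size=2, weight=16, material=plastic}: Yes (size = 2, weight = 16). {size=8, weight=6, material=plastic}: No (size = 8, weight = 6). {size=1, weight=19, material=wood}: Yes (size = 1, weight = 19).

Yes, No, Yes, No, Yes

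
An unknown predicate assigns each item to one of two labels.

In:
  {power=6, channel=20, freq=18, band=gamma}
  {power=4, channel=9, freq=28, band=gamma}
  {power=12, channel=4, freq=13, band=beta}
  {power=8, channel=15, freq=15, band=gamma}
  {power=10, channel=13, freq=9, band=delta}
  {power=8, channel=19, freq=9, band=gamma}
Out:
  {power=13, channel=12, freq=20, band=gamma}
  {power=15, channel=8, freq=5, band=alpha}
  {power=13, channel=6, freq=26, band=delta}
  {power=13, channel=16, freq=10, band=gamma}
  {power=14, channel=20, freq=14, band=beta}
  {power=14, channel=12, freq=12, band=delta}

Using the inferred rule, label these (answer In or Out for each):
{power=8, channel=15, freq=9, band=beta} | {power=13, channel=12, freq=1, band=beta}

In, Out

The distinguishing property — power ≤ 12 — holds for all the 'In' cases and none of the 'Out' cases.
{power=8, channel=15, freq=9, band=beta} → power = 8 → In. {power=13, channel=12, freq=1, band=beta} → power = 13 → Out.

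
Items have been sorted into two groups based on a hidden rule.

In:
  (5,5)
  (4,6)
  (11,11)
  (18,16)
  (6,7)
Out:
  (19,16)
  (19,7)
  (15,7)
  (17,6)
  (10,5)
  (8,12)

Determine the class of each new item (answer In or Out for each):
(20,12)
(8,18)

Out, Out

The pattern is that an item is 'In' exactly when: |first − second| ≤ 2.
(20,12): |20−12| = 8 — doesn't match, so Out.
(8,18): |8−18| = 10 — doesn't match, so Out.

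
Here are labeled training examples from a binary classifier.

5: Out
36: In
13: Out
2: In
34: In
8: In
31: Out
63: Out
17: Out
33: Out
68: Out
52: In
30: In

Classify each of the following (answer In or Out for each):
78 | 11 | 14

'In' ⟺ even AND at most 52.
78: 78 is even, 78 > 52, fails this test → Out.
11: 11 is odd, 11 ≤ 52, fails this test → Out.
14: 14 is even, 14 ≤ 52, passes → In.

Out, Out, In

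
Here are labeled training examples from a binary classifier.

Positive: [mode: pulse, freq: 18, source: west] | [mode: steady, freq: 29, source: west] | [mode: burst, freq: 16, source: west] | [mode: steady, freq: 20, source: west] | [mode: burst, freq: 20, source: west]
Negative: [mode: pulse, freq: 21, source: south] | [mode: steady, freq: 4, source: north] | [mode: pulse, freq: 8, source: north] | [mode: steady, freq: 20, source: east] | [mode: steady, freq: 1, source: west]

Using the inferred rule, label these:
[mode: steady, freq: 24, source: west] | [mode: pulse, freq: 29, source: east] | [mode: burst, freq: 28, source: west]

The common property of the 'Positive' items is: source is west AND freq ≥ 4. No 'Negative' item has it.
Positive: [mode: steady, freq: 24, source: west], since source is west, freq = 24.
Negative: [mode: pulse, freq: 29, source: east], since source is east, freq = 29.
Positive: [mode: burst, freq: 28, source: west], since source is west, freq = 28.

Positive, Negative, Positive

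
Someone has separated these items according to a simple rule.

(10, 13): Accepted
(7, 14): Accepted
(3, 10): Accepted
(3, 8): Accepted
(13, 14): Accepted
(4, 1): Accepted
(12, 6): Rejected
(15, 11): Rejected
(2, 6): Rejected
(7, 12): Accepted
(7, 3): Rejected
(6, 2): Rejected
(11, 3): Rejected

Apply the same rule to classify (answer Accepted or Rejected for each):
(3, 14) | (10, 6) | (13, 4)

Accepted, Rejected, Accepted

Checking candidate rules against both groups, what survives is: sum is odd.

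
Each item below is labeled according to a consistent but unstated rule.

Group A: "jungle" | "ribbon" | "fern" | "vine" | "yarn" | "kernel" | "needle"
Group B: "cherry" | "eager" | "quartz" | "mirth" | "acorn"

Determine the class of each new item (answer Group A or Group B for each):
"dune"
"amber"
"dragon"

Group A, Group B, Group A

The simplest hypothesis consistent with all the labels is: even length AND contains 'n'.
"dune" — length 4, has 'n', hence Group A.
"amber" — length 5, no 'n', hence Group B.
"dragon" — length 6, has 'n', hence Group A.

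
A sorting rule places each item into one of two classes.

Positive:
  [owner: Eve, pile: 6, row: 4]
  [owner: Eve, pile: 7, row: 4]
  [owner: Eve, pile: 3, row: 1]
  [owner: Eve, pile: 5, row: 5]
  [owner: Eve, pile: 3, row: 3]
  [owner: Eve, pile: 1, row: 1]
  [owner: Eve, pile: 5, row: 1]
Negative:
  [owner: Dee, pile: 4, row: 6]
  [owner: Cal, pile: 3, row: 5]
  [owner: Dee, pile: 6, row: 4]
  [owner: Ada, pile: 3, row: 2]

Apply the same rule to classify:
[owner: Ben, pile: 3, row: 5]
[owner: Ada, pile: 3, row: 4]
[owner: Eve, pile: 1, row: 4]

The rule appears to be: owner is Eve.
Negative: [owner: Ben, pile: 3, row: 5], since owner is Ben.
Negative: [owner: Ada, pile: 3, row: 4], since owner is Ada.
Positive: [owner: Eve, pile: 1, row: 4], since owner is Eve.

Negative, Negative, Positive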